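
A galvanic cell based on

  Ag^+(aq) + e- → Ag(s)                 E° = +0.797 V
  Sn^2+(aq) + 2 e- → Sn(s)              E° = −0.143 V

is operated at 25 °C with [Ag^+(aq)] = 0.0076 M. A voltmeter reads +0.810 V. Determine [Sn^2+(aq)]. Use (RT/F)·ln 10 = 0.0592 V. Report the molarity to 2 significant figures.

1.4 M

The Ag⁺/Ag couple has the larger reduction potential, so it is the cathode: E°cell = +0.797 − (−0.143) = +0.940 V and n = 2.
Since E = E° − (0.0592/n)·log Q, log Q = n(E° − E)/0.0592 = 4.392.
The balanced reaction is 2 Ag^+(aq) + Sn(s) → 2 Ag(s) + Sn^2+(aq), so Q = [Sn^2+(aq)] / [Ag^+(aq)]^2.
Solving for the unknown gives log [Sn^2+(aq)] = 0.154, so [Sn^2+(aq)] ≈ 1.4 M.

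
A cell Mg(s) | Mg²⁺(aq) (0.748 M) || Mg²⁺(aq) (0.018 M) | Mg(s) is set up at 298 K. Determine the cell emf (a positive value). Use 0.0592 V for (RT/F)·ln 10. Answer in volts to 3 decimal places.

0.048 V

For a concentration cell E°cell = 0, since both electrodes use the same couple.
The compartment with the higher Mg²⁺(aq) concentration (0.748 M) acts as the cathode; ions are reduced there and produced at the dilute (0.018 M) anode.
With n = 2, Ecell = −(0.0592/2)·log([dilute]/[conc]) = −(0.0592/2)·log(0.018/0.748) = +0.048 V.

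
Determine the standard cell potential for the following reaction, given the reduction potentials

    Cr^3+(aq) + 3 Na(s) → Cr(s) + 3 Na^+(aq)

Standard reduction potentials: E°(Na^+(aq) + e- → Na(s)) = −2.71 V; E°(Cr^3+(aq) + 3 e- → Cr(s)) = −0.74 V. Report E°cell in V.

In the reaction as written, Cr^3+(aq) is reduced (cathode) and Na^+(aq) is produced by oxidation at the anode.
E°cell = E°(cathode) − E°(anode) = −0.74 − (−2.71) = +1.97 V.
The positive value indicates the reaction is spontaneous as written.

+1.97 V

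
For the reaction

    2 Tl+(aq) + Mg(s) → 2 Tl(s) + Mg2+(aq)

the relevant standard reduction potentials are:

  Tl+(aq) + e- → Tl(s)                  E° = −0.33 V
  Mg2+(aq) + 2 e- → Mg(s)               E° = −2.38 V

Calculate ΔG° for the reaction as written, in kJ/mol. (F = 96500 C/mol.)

In the reaction as written Tl+(aq) is reduced, so the Tl⁺/Tl couple is the cathode and Mg²⁺/Mg is the anode.
E°cell = −0.33 − (−2.38) = +2.05 V; balancing electrons gives n = 2.
ΔG° = −nFE°cell = −(2)(96500)(+2.05) J/mol = −396 kJ/mol.

−396 kJ/mol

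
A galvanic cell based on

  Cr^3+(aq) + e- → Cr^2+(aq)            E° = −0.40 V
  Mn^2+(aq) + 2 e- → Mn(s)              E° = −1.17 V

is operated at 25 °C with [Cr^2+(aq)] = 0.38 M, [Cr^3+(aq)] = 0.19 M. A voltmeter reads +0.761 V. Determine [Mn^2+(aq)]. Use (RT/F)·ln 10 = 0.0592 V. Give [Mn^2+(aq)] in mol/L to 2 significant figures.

Cr³⁺/Cr²⁺ is the cathode (higher E°); E°cell = −0.40 − (−1.17) = +0.77 V with n = 2.
From the Nernst equation, log Q = n(E° − E)/0.0592 = 2·(+0.77 − (+0.761))/0.0592 = 0.304.
Balancing electrons gives 2 Cr^3+(aq) + Mn(s) → 2 Cr^2+(aq) + Mn^2+(aq); thus Q = ([Cr^2+(aq)]^2·[Mn^2+(aq)]) / [Cr^3+(aq)]^2.
Solving for the unknown gives log [Mn^2+(aq)] = −0.298, so [Mn^2+(aq)] ≈ 0.50 M.

0.50 M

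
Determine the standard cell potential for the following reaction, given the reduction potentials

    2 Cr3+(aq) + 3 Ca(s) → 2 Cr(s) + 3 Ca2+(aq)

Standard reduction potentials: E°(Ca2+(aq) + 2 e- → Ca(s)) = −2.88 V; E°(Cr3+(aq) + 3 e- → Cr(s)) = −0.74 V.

+2.14 V

In the reaction as written, Cr3+(aq) is reduced (cathode) and Ca2+(aq) is produced by oxidation at the anode.
E°cell = E°(cathode) − E°(anode) = −0.74 − (−2.88) = +2.14 V.
The positive value indicates the reaction is spontaneous as written.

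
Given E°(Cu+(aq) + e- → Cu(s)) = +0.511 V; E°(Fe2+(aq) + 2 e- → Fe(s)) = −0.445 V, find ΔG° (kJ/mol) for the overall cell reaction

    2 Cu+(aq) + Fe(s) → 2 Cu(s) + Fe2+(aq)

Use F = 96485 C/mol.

−184 kJ/mol

In the reaction as written Cu+(aq) is reduced, so the Cu⁺/Cu couple is the cathode and Fe²⁺/Fe is the anode.
E°cell = +0.511 − (−0.445) = +0.956 V; balancing electrons gives n = 2.
ΔG° = −nFE°cell = −(2)(96485)(+0.956) J/mol = −184 kJ/mol.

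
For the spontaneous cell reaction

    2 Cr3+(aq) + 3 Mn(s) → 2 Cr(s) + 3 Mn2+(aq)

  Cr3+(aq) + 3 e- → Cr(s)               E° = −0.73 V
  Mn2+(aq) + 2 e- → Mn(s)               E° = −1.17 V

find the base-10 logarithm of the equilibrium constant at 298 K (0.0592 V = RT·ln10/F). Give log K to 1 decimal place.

The Cr³⁺/Cr couple is reduced (cathode); E°cell = −0.73 − (−1.17) = +0.44 V with n = 6.
At equilibrium E = 0, so log K = nE°cell / 0.0592 = (6)(+0.44) / 0.0592 = 44.6.

log K = 44.6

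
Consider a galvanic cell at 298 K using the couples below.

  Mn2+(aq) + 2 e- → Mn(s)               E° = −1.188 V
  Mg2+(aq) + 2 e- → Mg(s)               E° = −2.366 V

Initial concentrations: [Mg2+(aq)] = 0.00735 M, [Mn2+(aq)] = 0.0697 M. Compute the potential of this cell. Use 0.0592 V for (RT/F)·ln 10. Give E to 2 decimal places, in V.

+1.21 V

Mn²⁺/Mn is reduced (cathode, E° = −1.188 V) and Mg²⁺/Mg is oxidized (anode).
E°cell = −1.188 − (−2.366) = +1.178 V, with n = 2 electrons transferred.
For the overall reaction Mn2+(aq) + Mg(s) → Mn(s) + Mg2+(aq), Q = [Mg2+(aq)] / [Mn2+(aq)] = 0.105, giving log Q = −0.977.
By the Nernst equation, E = +1.178 − (0.0592/2)·(−0.977) = +1.21 V.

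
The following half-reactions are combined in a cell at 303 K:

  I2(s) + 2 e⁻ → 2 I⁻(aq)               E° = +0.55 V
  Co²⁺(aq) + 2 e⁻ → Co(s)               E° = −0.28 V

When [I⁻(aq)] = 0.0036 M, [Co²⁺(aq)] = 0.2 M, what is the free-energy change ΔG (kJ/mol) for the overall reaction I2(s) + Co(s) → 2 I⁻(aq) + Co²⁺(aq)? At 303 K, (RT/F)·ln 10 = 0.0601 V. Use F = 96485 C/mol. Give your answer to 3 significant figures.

With I₂/I⁻ reduced at the cathode, E°cell = +0.55 − (−0.28) = +0.83 V and n = 2.
The reaction quotient is [I⁻(aq)]^2·[Co²⁺(aq)] = 2.59×10^−6; by Nernst, E = +0.83 − (0.0601/2)(−5.586) = +0.9979 V.
ΔG = −nFE = −(2)(96485)(+0.9979) J/mol = −193 kJ/mol.

−193 kJ/mol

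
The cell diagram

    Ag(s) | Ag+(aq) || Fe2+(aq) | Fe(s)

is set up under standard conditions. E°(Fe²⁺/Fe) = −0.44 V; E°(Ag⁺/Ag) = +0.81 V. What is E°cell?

−1.25 V

By convention the left-hand electrode in cell notation is the anode (oxidation) and the right-hand electrode is the cathode (reduction).
E°cell = E°(right) − E°(left) = −0.44 − (+0.81) = −1.25 V.
The negative sign shows that, as written, the cell would require an external voltage to drive the reaction.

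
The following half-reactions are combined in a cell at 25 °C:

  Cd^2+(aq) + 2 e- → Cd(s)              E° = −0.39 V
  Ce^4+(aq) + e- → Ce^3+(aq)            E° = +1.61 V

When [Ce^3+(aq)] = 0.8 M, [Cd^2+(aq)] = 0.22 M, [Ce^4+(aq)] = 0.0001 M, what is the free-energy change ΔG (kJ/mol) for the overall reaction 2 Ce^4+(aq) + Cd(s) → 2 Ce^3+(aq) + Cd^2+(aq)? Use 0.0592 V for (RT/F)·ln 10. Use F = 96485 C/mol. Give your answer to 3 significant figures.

−345 kJ/mol

With Ce⁴⁺/Ce³⁺ reduced at the cathode, E°cell = +1.61 − (−0.39) = +2.00 V and n = 2.
Q = ([Ce^3+(aq)]^2·[Cd^2+(aq)]) / [Ce^4+(aq)]^2 = 1.41×10^7, so log Q = 7.149 and E = +2.00 − (0.0592/2)(7.149) = +1.7884 V.
Finally ΔG = −nFE = −(2)(96485 C/mol)(+1.7884 V) = −345 kJ/mol.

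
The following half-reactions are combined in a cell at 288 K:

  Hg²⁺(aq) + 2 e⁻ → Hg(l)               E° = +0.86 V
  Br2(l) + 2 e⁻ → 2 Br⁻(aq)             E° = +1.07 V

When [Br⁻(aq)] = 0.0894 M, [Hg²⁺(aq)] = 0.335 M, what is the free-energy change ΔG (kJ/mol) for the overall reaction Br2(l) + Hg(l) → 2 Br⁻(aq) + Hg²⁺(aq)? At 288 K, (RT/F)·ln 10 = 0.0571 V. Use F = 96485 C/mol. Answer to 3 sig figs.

−54.7 kJ/mol

E°cell = +1.07 − (+0.86) = +0.21 V; the balanced reaction transfers n = 2 electrons.
The reaction quotient is [Br⁻(aq)]^2·[Hg²⁺(aq)] = 0.00268; by Nernst, E = +0.21 − (0.0571/2)(−2.572) = +0.2834 V.
ΔG = −nFE = −(2)(96485)(+0.2834) J/mol = −54.7 kJ/mol.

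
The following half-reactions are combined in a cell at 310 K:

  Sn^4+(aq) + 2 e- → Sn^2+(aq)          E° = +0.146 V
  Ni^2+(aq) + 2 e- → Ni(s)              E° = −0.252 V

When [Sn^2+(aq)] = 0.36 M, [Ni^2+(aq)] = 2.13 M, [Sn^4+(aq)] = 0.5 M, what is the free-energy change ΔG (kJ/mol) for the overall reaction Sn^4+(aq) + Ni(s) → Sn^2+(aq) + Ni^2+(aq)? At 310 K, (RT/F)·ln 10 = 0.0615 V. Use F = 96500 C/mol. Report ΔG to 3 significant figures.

−75.7 kJ/mol

The standard cell potential is +0.146 − (−0.252) = +0.398 V, with n = 2 electrons in the balanced equation.
Q = ([Sn^2+(aq)]·[Ni^2+(aq)]) / [Sn^4+(aq)] = 1.53, so log Q = 0.186 and E = +0.398 − (0.0615/2)(0.186) = +0.3923 V.
Then ΔG = −nFE = −2 × 96500 × +0.3923 J/mol = −75.7 kJ/mol.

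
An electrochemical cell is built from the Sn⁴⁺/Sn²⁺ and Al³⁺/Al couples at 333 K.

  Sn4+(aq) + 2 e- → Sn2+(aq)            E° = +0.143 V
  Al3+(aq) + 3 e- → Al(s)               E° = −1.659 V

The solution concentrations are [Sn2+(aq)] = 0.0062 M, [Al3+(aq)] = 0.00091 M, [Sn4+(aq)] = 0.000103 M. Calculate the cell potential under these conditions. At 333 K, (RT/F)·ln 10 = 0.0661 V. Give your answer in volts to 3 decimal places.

The Sn⁴⁺/Sn²⁺ couple has the more positive E°, so it is the cathode; Al³⁺/Al is the anode.
E°cell = +0.143 − (−1.659) = +1.802 V, with n = 6 electrons transferred.
Balancing gives 3 Sn4+(aq) + 2 Al(s) → 3 Sn2+(aq) + 2 Al3+(aq); hence Q = ([Sn2+(aq)]^3·[Al3+(aq)]^2) / [Sn4+(aq)]^3 = 0.181 (log Q = −0.743).
E = E° − (0.0661/n)·log Q = +1.802 − (0.0661/6)(−0.743) = +1.810 V.

+1.810 V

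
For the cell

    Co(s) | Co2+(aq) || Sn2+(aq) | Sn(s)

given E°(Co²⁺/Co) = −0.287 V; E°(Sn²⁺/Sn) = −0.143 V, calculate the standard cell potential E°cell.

+0.144 V

By convention the left-hand electrode in cell notation is the anode (oxidation) and the right-hand electrode is the cathode (reduction).
E°cell = E°(right) − E°(left) = −0.143 − (−0.287) = +0.144 V.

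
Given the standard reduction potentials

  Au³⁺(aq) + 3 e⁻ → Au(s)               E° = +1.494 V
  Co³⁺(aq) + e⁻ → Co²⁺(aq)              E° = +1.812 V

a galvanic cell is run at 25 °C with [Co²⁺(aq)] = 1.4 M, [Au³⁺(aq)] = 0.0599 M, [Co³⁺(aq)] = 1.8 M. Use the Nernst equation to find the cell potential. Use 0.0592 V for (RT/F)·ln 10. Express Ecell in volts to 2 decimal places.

+0.35 V

Since E°(Co³⁺/Co²⁺) > E°(Au³⁺/Au), Co³⁺/Co²⁺ serves as the cathode.
E°cell = +1.812 − (+1.494) = +0.318 V, with n = 3 electrons transferred.
Balancing gives 3 Co³⁺(aq) + Au(s) → 3 Co²⁺(aq) + Au³⁺(aq); hence Q = ([Co²⁺(aq)]^3·[Au³⁺(aq)]) / [Co³⁺(aq)]^3 = 0.0282 (log Q = −1.550).
Applying E = E° − (RT ln10/nF)·log Q gives +0.318 − (0.0592/3)(−1.550) = +0.35 V.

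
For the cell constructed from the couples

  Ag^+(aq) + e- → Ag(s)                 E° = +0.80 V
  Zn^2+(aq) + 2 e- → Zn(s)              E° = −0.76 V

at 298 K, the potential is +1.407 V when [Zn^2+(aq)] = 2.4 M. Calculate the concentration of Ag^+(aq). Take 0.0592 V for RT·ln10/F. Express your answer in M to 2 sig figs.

0.0040 M

The Ag⁺/Ag couple has the larger reduction potential, so it is the cathode: E°cell = +0.80 − (−0.76) = +1.56 V and n = 2.
From the Nernst equation, log Q = n(E° − E)/0.0592 = 2·(+1.56 − (+1.407))/0.0592 = 5.169.
The balanced reaction is 2 Ag^+(aq) + Zn(s) → 2 Ag(s) + Zn^2+(aq), so Q = [Zn^2+(aq)] / [Ag^+(aq)]^2.
Isolating [Ag^+(aq)] in Q = 10^{5.169} yields log [Ag^+(aq)] = −2.394, i.e. 0.0040 M.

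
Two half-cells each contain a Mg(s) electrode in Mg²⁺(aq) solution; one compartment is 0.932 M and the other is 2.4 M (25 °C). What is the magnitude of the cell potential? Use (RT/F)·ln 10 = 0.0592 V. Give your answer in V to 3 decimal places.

0.012 V

For a concentration cell E°cell = 0, since both electrodes use the same couple.
The compartment with the higher Mg²⁺(aq) concentration (2.4 M) acts as the cathode; ions are reduced there and produced at the dilute (0.932 M) anode.
With n = 2, Ecell = −(0.0592/2)·log([dilute]/[conc]) = −(0.0592/2)·log(0.932/2.4) = +0.012 V.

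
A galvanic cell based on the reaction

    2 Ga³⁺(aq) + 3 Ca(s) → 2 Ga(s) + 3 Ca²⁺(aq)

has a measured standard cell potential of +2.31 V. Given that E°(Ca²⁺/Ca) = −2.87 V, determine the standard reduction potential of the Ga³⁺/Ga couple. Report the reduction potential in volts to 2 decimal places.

−0.56 V

In the reaction as written the Ga³⁺/Ga couple is reduced (cathode) and Ca²⁺/Ca is oxidized (anode), so E°cell = E°(Ga³⁺/Ga) − E°(Ca²⁺/Ca).
E°(Ga³⁺/Ga) = E°cell + E°(anode) = +2.31 + (−2.87) = −0.56 V.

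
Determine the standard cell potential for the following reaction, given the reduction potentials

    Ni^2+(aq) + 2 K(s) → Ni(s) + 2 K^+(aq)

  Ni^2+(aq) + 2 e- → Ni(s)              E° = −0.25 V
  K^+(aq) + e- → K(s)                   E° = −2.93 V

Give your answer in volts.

+2.68 V

Ni^2+(aq) gains electrons, so the Ni²⁺/Ni couple is the cathode; the K⁺/K couple is the anode.
E°cell = E°(cathode) − E°(anode) = −0.25 − (−2.93) = +2.68 V.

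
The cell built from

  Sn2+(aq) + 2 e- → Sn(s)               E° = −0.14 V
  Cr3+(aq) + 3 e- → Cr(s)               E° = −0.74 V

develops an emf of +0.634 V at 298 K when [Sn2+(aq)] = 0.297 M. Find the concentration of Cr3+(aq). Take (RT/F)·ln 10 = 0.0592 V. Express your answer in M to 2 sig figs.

With Sn²⁺/Sn at the cathode and Cr³⁺/Cr at the anode, E°cell = −0.14 − (−0.74) = +0.60 V (n = 6).
Rearranging E = E° − (0.0592/n)·log Q gives log Q = 6(+0.60 − (+0.634))/0.0592 = −3.446.
The balanced reaction is 3 Sn2+(aq) + 2 Cr(s) → 3 Sn(s) + 2 Cr3+(aq), so Q = [Cr3+(aq)]^2 / [Sn2+(aq)]^3.
Substituting the known concentrations and solving, log [Cr3+(aq)] = −2.514 and [Cr3+(aq)] = 0.0031 M.

0.0031 M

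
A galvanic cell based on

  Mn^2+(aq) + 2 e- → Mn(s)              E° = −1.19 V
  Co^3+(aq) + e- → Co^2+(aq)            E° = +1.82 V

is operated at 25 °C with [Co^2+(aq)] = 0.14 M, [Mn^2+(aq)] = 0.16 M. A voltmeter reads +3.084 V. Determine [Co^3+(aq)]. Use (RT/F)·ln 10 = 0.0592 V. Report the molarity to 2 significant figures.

1.0 M

With Co³⁺/Co²⁺ at the cathode and Mn²⁺/Mn at the anode, E°cell = +1.82 − (−1.19) = +3.01 V (n = 2).
Since E = E° − (0.0592/n)·log Q, log Q = n(E° − E)/0.0592 = −2.500.
For 2 Co^3+(aq) + Mn(s) → 2 Co^2+(aq) + Mn^2+(aq), the reaction quotient is Q = ([Co^2+(aq)]^2·[Mn^2+(aq)]) / [Co^3+(aq)]^2.
Isolating [Co^3+(aq)] in Q = 10^{−2.500} yields log [Co^3+(aq)] = −0.002, i.e. 1.0 M.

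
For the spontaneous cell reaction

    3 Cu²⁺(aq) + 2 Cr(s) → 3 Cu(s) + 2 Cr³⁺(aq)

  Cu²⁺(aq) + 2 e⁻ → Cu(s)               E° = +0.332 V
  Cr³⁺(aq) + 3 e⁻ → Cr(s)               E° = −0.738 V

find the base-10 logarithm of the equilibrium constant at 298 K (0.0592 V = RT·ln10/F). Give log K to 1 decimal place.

The Cu²⁺/Cu couple is reduced (cathode); E°cell = +0.332 − (−0.738) = +1.070 V with n = 6.
At equilibrium E = 0, so log K = nE°cell / 0.0592 = (6)(+1.070) / 0.0592 = 108.4.

log K = 108.4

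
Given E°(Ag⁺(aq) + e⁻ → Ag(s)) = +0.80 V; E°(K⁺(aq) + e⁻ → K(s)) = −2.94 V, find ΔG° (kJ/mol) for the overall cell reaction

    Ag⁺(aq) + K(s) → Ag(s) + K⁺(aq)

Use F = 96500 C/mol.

In the reaction as written Ag⁺(aq) is reduced, so the Ag⁺/Ag couple is the cathode and K⁺/K is the anode.
E°cell = +0.80 − (−2.94) = +3.74 V; balancing electrons gives n = 1.
ΔG° = −nFE°cell = −(1)(96500)(+3.74) J/mol = −361 kJ/mol.

−361 kJ/mol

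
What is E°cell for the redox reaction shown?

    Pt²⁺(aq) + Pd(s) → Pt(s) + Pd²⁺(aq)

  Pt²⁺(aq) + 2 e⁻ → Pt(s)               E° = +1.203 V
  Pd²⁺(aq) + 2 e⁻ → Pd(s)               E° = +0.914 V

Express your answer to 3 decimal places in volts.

+0.289 V

In the reaction as written, Pt²⁺(aq) is reduced (cathode) and Pd²⁺(aq) is produced by oxidation at the anode.
E°cell = E°(cathode) − E°(anode) = +1.203 − (+0.914) = +0.289 V.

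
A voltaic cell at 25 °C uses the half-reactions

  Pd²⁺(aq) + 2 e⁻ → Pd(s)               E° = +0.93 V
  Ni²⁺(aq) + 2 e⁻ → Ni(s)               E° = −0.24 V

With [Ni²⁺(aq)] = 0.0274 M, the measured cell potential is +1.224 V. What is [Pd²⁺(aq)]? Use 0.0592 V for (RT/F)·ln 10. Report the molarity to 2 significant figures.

1.8 M

Pd²⁺/Pd is the cathode (higher E°); E°cell = +0.93 − (−0.24) = +1.17 V with n = 2.
From the Nernst equation, log Q = n(E° − E)/0.0592 = 2·(+1.17 − (+1.224))/0.0592 = −1.824.
Balancing electrons gives Pd²⁺(aq) + Ni(s) → Pd(s) + Ni²⁺(aq); thus Q = [Ni²⁺(aq)] / [Pd²⁺(aq)].
Isolating [Pd²⁺(aq)] in Q = 10^{−1.824} yields log [Pd²⁺(aq)] = 0.262, i.e. 1.8 M.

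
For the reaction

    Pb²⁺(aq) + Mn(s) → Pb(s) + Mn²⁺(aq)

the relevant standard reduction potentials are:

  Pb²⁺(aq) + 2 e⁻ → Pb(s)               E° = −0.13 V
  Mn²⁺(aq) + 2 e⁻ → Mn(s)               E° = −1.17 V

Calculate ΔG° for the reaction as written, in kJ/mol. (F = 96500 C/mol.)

−201 kJ/mol

In the reaction as written Pb²⁺(aq) is reduced, so the Pb²⁺/Pb couple is the cathode and Mn²⁺/Mn is the anode.
E°cell = −0.13 − (−1.17) = +1.04 V; balancing electrons gives n = 2.
ΔG° = −nFE°cell = −(2)(96500)(+1.04) J/mol = −201 kJ/mol.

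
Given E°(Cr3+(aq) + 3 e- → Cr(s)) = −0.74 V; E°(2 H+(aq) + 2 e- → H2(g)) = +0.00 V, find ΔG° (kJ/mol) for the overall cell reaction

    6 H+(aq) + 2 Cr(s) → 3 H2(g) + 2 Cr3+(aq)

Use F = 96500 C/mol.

In the reaction as written H+(aq) is reduced, so the 2H⁺/H₂ couple is the cathode and Cr³⁺/Cr is the anode.
E°cell = +0.00 − (−0.74) = +0.74 V; balancing electrons gives n = 6.
ΔG° = −nFE°cell = −(6)(96500)(+0.74) J/mol = −428 kJ/mol.

−428 kJ/mol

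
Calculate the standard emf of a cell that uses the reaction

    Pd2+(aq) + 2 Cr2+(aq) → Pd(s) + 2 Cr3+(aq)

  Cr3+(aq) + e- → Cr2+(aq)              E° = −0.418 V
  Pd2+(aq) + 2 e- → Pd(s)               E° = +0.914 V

+1.332 V

In the reaction as written, Pd2+(aq) is reduced (cathode) and Cr3+(aq) is produced by oxidation at the anode.
E°cell = E°(cathode) − E°(anode) = +0.914 − (−0.418) = +1.332 V.
The positive value indicates the reaction is spontaneous as written.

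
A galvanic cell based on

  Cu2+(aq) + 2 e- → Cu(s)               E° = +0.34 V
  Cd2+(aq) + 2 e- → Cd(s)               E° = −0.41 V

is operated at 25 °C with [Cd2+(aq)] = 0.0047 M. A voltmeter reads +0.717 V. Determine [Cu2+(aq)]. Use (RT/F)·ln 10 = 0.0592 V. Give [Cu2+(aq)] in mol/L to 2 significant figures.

0.00036 M

The Cu²⁺/Cu couple has the larger reduction potential, so it is the cathode: E°cell = +0.34 − (−0.41) = +0.75 V and n = 2.
From the Nernst equation, log Q = n(E° − E)/0.0592 = 2·(+0.75 − (+0.717))/0.0592 = 1.115.
For Cu2+(aq) + Cd(s) → Cu(s) + Cd2+(aq), the reaction quotient is Q = [Cd2+(aq)] / [Cu2+(aq)].
Isolating [Cu2+(aq)] in Q = 10^{1.115} yields log [Cu2+(aq)] = −3.443, i.e. 0.00036 M.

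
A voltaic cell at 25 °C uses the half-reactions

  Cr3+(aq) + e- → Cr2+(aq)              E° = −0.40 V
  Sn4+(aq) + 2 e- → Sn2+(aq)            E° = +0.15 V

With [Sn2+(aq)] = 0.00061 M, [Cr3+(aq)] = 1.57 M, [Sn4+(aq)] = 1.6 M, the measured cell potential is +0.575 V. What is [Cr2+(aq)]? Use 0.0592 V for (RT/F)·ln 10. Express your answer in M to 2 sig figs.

The Sn⁴⁺/Sn²⁺ couple has the larger reduction potential, so it is the cathode: E°cell = +0.15 − (−0.40) = +0.55 V and n = 2.
Rearranging E = E° − (0.0592/n)·log Q gives log Q = 2(+0.55 − (+0.575))/0.0592 = −0.845.
For Sn4+(aq) + 2 Cr2+(aq) → Sn2+(aq) + 2 Cr3+(aq), the reaction quotient is Q = ([Sn2+(aq)]·[Cr3+(aq)]^2) / ([Sn4+(aq)]·[Cr2+(aq)]^2).
Isolating [Cr2+(aq)] in Q = 10^{−0.845} yields log [Cr2+(aq)] = −1.091, i.e. 0.081 M.

0.081 M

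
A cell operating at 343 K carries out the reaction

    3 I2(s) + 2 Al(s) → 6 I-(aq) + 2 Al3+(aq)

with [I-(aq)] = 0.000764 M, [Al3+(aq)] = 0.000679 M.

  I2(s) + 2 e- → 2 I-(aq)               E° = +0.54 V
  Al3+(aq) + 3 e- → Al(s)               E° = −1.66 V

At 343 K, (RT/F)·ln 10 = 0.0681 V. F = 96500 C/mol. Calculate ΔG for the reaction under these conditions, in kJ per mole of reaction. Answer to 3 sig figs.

E°cell = +0.54 − (−1.66) = +2.20 V; the balanced reaction transfers n = 6 electrons.
Q = [I-(aq)]^6·[Al3+(aq)]^2 = 9.17×10^−26, so log Q = −25.038 and E = +2.20 − (0.0681/6)(−25.038) = +2.4842 V.
Then ΔG = −nFE = −6 × 96500 × +2.4842 J/mol = −1440 kJ/mol.

−1440 kJ/mol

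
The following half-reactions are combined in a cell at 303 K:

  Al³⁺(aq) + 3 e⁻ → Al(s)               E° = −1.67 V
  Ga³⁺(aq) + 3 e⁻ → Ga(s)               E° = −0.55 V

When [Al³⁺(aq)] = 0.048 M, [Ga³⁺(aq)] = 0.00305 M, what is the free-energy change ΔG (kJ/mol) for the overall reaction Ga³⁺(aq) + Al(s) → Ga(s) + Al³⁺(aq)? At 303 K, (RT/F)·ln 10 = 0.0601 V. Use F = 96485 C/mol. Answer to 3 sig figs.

−317 kJ/mol

The standard cell potential is −0.55 − (−1.67) = +1.12 V, with n = 3 electrons in the balanced equation.
Q = [Al³⁺(aq)] / [Ga³⁺(aq)] = 15.7, so log Q = 1.197 and E = +1.12 − (0.0601/3)(1.197) = +1.0960 V.
Then ΔG = −nFE = −3 × 96485 × +1.0960 J/mol = −317 kJ/mol.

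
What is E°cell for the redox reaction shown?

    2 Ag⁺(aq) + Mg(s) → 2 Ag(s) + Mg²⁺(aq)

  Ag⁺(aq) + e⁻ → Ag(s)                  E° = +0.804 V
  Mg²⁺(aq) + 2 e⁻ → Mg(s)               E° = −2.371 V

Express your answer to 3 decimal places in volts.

+3.175 V

Ag⁺(aq) gains electrons, so the Ag⁺/Ag couple is the cathode; the Mg²⁺/Mg couple is the anode.
E°cell = E°(cathode) − E°(anode) = +0.804 − (−2.371) = +3.175 V.
The positive value indicates the reaction is spontaneous as written.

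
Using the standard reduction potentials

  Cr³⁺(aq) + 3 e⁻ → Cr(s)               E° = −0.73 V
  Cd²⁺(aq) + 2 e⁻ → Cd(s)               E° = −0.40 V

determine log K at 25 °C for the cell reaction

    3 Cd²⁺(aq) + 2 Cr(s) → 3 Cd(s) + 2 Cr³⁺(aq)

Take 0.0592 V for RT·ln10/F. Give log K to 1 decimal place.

The Cd²⁺/Cd couple is reduced (cathode); E°cell = −0.40 − (−0.73) = +0.33 V with n = 6.
At equilibrium E = 0, so log K = nE°cell / 0.0592 = (6)(+0.33) / 0.0592 = 33.4.

log K = 33.4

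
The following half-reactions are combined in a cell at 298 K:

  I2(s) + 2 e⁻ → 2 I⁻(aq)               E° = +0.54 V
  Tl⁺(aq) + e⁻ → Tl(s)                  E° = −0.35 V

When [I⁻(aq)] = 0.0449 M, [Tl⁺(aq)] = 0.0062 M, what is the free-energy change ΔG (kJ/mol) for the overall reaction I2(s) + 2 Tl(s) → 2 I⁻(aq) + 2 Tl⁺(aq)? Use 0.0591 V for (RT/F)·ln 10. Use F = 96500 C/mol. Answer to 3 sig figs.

−212 kJ/mol

E°cell = +0.54 − (−0.35) = +0.89 V; the balanced reaction transfers n = 2 electrons.
Here Q = [I⁻(aq)]^2·[Tl⁺(aq)]^2 = 7.75×10^−8 (log Q = −7.111), giving E = +0.89 − (0.0591/2)·(−7.111) = +1.1001 V.
Then ΔG = −nFE = −2 × 96500 × +1.1001 J/mol = −212 kJ/mol.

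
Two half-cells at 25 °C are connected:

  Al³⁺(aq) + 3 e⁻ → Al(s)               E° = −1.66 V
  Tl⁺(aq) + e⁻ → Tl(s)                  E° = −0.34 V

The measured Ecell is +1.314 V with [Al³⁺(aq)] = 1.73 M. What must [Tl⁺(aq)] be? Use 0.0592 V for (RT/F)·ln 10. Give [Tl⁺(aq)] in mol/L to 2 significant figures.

0.95 M

With Tl⁺/Tl at the cathode and Al³⁺/Al at the anode, E°cell = −0.34 − (−1.66) = +1.32 V (n = 3).
Rearranging E = E° − (0.0592/n)·log Q gives log Q = 3(+1.32 − (+1.314))/0.0592 = 0.304.
For 3 Tl⁺(aq) + Al(s) → 3 Tl(s) + Al³⁺(aq), the reaction quotient is Q = [Al³⁺(aq)] / [Tl⁺(aq)]^3.
Isolating [Tl⁺(aq)] in Q = 10^{0.304} yields log [Tl⁺(aq)] = −0.022, i.e. 0.95 M.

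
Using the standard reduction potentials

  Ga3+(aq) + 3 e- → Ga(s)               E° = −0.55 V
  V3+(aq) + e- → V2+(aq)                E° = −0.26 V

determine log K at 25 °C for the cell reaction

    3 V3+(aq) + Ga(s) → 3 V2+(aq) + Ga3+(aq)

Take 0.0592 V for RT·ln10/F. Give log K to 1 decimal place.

The V³⁺/V²⁺ couple is reduced (cathode); E°cell = −0.26 − (−0.55) = +0.29 V with n = 3.
At equilibrium E = 0, so log K = nE°cell / 0.0592 = (3)(+0.29) / 0.0592 = 14.7.

log K = 14.7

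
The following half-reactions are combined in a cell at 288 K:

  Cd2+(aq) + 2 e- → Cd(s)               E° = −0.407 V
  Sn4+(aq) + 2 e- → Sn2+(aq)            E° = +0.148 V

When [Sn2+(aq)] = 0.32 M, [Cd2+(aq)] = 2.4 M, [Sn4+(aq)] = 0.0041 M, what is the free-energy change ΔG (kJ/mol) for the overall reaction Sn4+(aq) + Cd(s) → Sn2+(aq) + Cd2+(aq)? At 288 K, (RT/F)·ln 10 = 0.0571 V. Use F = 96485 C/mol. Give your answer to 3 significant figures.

E°cell = +0.148 − (−0.407) = +0.555 V; the balanced reaction transfers n = 2 electrons.
The reaction quotient is ([Sn2+(aq)]·[Cd2+(aq)]) / [Sn4+(aq)] = 187; by Nernst, E = +0.555 − (0.0571/2)(2.273) = +0.4901 V.
ΔG = −nFE = −(2)(96485)(+0.4901) J/mol = −94.6 kJ/mol.

−94.6 kJ/mol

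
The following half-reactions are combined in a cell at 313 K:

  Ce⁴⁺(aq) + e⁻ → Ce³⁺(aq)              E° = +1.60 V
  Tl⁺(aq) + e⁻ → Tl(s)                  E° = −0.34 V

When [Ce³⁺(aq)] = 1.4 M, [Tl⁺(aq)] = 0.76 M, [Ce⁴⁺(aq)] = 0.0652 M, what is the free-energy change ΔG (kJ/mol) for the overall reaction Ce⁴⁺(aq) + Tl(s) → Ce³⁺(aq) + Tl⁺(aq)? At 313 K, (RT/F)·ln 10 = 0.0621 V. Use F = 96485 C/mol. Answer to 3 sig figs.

−180 kJ/mol

The standard cell potential is +1.60 − (−0.34) = +1.94 V, with n = 1 electron in the balanced equation.
Q = ([Ce³⁺(aq)]·[Tl⁺(aq)]) / [Ce⁴⁺(aq)] = 16.3, so log Q = 1.213 and E = +1.94 − (0.0621/1)(1.213) = +1.8647 V.
Then ΔG = −nFE = −1 × 96485 × +1.8647 J/mol = −180 kJ/mol.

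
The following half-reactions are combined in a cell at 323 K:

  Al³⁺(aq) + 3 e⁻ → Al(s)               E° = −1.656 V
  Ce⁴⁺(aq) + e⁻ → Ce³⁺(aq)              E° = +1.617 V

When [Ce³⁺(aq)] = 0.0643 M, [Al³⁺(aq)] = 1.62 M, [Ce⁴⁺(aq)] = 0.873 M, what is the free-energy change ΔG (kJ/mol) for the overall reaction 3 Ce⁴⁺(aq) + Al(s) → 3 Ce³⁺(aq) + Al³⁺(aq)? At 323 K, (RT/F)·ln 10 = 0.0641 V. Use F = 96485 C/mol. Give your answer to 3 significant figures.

−967 kJ/mol

The standard cell potential is +1.617 − (−1.656) = +3.273 V, with n = 3 electrons in the balanced equation.
Here Q = ([Ce³⁺(aq)]^3·[Al³⁺(aq)]) / [Ce⁴⁺(aq)]^3 = 0.000647 (log Q = −3.189), giving E = +3.273 − (0.0641/3)·(−3.189) = +3.3411 V.
Finally ΔG = −nFE = −(3)(96485 C/mol)(+3.3411 V) = −967 kJ/mol.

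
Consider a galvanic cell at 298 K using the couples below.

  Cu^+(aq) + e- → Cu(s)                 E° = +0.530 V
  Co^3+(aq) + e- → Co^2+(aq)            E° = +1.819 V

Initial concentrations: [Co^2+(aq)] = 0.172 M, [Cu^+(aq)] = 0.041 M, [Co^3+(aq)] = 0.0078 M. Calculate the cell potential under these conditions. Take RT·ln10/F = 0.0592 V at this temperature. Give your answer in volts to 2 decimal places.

+1.29 V

Since E°(Co³⁺/Co²⁺) > E°(Cu⁺/Cu), Co³⁺/Co²⁺ serves as the cathode.
The standard potential is +1.819 − (+0.530) = +1.289 V and the balanced reaction transfers n = 1 electron.
The balanced reaction is Co^3+(aq) + Cu(s) → Co^2+(aq) + Cu^+(aq), so Q = ([Co^2+(aq)]·[Cu^+(aq)]) / [Co^3+(aq)] = 0.904 and log Q = −0.044.
E = E° − (0.0592/n)·log Q = +1.289 − (0.0592/1)(−0.044) = +1.29 V.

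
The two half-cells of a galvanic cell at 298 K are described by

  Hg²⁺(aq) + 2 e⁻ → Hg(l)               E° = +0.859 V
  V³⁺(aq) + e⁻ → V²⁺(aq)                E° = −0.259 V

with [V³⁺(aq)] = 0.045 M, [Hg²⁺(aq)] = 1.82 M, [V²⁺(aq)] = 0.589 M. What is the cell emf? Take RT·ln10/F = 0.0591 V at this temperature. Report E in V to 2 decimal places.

+1.19 V

Since E°(Hg²⁺/Hg) > E°(V³⁺/V²⁺), Hg²⁺/Hg serves as the cathode.
The standard potential is +0.859 − (−0.259) = +1.118 V and the balanced reaction transfers n = 2 electrons.
Balancing gives Hg²⁺(aq) + 2 V²⁺(aq) → Hg(l) + 2 V³⁺(aq); hence Q = [V³⁺(aq)]^2 / ([Hg²⁺(aq)]·[V²⁺(aq)]^2) = 0.00321 (log Q = −2.494).
By the Nernst equation, E = +1.118 − (0.0591/2)·(−2.494) = +1.19 V.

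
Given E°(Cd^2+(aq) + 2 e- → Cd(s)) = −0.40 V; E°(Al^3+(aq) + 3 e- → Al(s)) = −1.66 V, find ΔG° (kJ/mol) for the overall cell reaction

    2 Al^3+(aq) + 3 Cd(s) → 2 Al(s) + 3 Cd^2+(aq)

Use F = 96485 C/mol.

In the reaction as written Al^3+(aq) is reduced, so the Al³⁺/Al couple is the cathode and Cd²⁺/Cd is the anode.
E°cell = −1.66 − (−0.40) = −1.26 V; balancing electrons gives n = 6.
ΔG° = −nFE°cell = −(6)(96485)(−1.26) J/mol = +729 kJ/mol.

+729 kJ/mol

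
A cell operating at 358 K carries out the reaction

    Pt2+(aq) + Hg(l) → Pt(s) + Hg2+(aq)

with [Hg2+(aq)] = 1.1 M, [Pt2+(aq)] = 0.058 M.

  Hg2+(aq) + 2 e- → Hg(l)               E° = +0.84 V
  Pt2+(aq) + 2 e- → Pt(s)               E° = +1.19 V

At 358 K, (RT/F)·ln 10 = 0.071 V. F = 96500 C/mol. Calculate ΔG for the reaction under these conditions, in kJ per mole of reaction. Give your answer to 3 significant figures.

−58.8 kJ/mol

E°cell = +1.19 − (+0.84) = +0.35 V; the balanced reaction transfers n = 2 electrons.
The reaction quotient is [Hg2+(aq)] / [Pt2+(aq)] = 19; by Nernst, E = +0.35 − (0.071/2)(1.278) = +0.3046 V.
ΔG = −nFE = −(2)(96500)(+0.3046) J/mol = −58.8 kJ/mol.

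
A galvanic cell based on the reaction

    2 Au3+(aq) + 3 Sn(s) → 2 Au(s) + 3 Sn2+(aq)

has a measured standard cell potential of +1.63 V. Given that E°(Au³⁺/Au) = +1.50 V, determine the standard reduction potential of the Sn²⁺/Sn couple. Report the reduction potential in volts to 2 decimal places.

In the reaction as written the Au³⁺/Au couple is reduced (cathode) and Sn²⁺/Sn is oxidized (anode), so E°cell = E°(Au³⁺/Au) − E°(Sn²⁺/Sn).
E°(Sn²⁺/Sn) = E°(cathode) − E°cell = +1.50 − (+1.63) = −0.13 V.

−0.13 V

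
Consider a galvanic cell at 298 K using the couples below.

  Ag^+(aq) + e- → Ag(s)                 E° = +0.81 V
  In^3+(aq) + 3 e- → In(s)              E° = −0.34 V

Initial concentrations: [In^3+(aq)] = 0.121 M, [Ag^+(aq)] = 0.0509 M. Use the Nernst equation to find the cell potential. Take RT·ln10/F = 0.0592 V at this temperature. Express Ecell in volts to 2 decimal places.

Since E°(Ag⁺/Ag) > E°(In³⁺/In), Ag⁺/Ag serves as the cathode.
The standard potential is +0.81 − (−0.34) = +1.15 V and the balanced reaction transfers n = 3 electrons.
Balancing gives 3 Ag^+(aq) + In(s) → 3 Ag(s) + In^3+(aq); hence Q = [In^3+(aq)] / [Ag^+(aq)]^3 = 918 (log Q = 2.963).
By the Nernst equation, E = +1.15 − (0.0592/3)·(2.963) = +1.09 V.

+1.09 V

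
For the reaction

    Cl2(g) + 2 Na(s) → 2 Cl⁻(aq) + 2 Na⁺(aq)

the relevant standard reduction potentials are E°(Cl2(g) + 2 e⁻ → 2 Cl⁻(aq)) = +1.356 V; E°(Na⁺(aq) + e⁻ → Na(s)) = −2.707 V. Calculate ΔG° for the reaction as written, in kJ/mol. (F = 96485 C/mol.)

In the reaction as written Cl2(g) is reduced, so the Cl₂/Cl⁻ couple is the cathode and Na⁺/Na is the anode.
E°cell = +1.356 − (−2.707) = +4.063 V; balancing electrons gives n = 2.
ΔG° = −nFE°cell = −(2)(96485)(+4.063) J/mol = −784 kJ/mol.

−784 kJ/mol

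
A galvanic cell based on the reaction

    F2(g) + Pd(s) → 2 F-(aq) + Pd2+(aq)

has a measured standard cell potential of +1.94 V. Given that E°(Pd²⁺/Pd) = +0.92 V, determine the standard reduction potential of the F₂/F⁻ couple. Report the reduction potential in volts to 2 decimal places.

+2.86 V

In the reaction as written the F₂/F⁻ couple is reduced (cathode) and Pd²⁺/Pd is oxidized (anode), so E°cell = E°(F₂/F⁻) − E°(Pd²⁺/Pd).
E°(F₂/F⁻) = E°cell + E°(anode) = +1.94 + (+0.92) = +2.86 V.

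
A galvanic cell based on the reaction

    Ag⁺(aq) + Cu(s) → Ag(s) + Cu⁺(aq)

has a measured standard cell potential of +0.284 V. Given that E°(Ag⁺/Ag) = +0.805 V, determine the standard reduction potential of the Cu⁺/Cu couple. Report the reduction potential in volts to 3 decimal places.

In the reaction as written the Ag⁺/Ag couple is reduced (cathode) and Cu⁺/Cu is oxidized (anode), so E°cell = E°(Ag⁺/Ag) − E°(Cu⁺/Cu).
E°(Cu⁺/Cu) = E°(cathode) − E°cell = +0.805 − (+0.284) = +0.521 V.

+0.521 V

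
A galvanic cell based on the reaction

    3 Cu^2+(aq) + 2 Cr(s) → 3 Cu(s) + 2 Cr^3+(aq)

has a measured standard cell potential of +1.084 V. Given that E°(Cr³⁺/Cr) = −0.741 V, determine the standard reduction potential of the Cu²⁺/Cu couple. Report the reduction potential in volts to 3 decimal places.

In the reaction as written the Cu²⁺/Cu couple is reduced (cathode) and Cr³⁺/Cr is oxidized (anode), so E°cell = E°(Cu²⁺/Cu) − E°(Cr³⁺/Cr).
E°(Cu²⁺/Cu) = E°cell + E°(anode) = +1.084 + (−0.741) = +0.343 V.

+0.343 V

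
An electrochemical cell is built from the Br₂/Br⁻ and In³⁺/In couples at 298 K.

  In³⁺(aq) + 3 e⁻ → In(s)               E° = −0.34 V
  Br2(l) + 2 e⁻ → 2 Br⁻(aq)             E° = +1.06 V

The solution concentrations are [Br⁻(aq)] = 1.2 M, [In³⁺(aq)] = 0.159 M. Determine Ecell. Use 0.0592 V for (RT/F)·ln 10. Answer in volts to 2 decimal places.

+1.41 V

Since E°(Br₂/Br⁻) > E°(In³⁺/In), Br₂/Br⁻ serves as the cathode.
E°cell = +1.06 − (−0.34) = +1.40 V, with n = 6 electrons transferred.
The balanced reaction is 3 Br2(l) + 2 In(s) → 6 Br⁻(aq) + 2 In³⁺(aq), so Q = [Br⁻(aq)]^6·[In³⁺(aq)]^2 = 0.0755 and log Q = −1.122.
E = E° − (0.0592/n)·log Q = +1.40 − (0.0592/6)(−1.122) = +1.41 V.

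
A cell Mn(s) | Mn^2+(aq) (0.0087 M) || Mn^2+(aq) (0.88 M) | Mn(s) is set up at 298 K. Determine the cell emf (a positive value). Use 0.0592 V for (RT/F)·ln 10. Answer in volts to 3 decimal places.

For a concentration cell E°cell = 0, since both electrodes use the same couple.
The compartment with the higher Mn^2+(aq) concentration (0.88 M) acts as the cathode; ions are reduced there and produced at the dilute (0.0087 M) anode.
With n = 2, Ecell = −(0.0592/2)·log([dilute]/[conc]) = −(0.0592/2)·log(0.0087/0.88) = +0.059 V.

0.059 V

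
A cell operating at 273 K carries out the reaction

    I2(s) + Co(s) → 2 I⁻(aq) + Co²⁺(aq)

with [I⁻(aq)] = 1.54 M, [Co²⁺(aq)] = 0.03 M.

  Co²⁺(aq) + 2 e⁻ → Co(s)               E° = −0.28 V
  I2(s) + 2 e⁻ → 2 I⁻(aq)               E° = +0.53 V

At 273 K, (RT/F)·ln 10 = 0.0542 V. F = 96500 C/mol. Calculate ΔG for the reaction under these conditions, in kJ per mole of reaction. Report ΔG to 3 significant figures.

The standard cell potential is +0.53 − (−0.28) = +0.81 V, with n = 2 electrons in the balanced equation.
Q = [I⁻(aq)]^2·[Co²⁺(aq)] = 0.0711, so log Q = −1.148 and E = +0.81 − (0.0542/2)(−1.148) = +0.8411 V.
ΔG = −nFE = −(2)(96500)(+0.8411) J/mol = −162 kJ/mol.

−162 kJ/mol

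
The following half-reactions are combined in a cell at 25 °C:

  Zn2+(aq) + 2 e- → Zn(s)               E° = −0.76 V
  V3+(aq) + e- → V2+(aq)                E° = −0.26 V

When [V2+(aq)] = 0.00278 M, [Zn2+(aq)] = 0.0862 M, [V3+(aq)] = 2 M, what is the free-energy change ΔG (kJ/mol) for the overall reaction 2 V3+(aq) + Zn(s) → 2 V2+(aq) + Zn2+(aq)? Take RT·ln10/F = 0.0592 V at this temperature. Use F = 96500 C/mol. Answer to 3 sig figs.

−135 kJ/mol

E°cell = −0.26 − (−0.76) = +0.50 V; the balanced reaction transfers n = 2 electrons.
The reaction quotient is ([V2+(aq)]^2·[Zn2+(aq)]) / [V3+(aq)]^2 = 1.67×10^−7; by Nernst, E = +0.50 − (0.0592/2)(−6.778) = +0.7006 V.
Finally ΔG = −nFE = −(2)(96500 C/mol)(+0.7006 V) = −135 kJ/mol.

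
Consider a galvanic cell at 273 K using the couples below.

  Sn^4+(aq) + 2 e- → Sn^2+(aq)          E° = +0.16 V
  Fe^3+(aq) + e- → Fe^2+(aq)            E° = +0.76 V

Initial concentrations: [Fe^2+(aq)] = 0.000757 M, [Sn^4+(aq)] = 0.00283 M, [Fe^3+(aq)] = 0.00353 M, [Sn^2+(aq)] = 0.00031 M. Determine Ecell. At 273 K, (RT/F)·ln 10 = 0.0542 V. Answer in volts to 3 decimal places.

Since E°(Fe³⁺/Fe²⁺) > E°(Sn⁴⁺/Sn²⁺), Fe³⁺/Fe²⁺ serves as the cathode.
The standard potential is +0.76 − (+0.16) = +0.60 V and the balanced reaction transfers n = 2 electrons.
Balancing gives 2 Fe^3+(aq) + Sn^2+(aq) → 2 Fe^2+(aq) + Sn^4+(aq); hence Q = ([Fe^2+(aq)]^2·[Sn^4+(aq)]) / ([Fe^3+(aq)]^2·[Sn^2+(aq)]) = 0.42 (log Q = −0.377).
By the Nernst equation, E = +0.60 − (0.0542/2)·(−0.377) = +0.610 V.

+0.610 V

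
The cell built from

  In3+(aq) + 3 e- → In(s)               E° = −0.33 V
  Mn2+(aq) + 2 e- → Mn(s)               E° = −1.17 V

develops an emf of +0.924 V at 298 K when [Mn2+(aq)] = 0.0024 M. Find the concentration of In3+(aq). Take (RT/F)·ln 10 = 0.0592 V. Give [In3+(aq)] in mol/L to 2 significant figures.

2.1 M

In³⁺/In is the cathode (higher E°); E°cell = −0.33 − (−1.17) = +0.84 V with n = 6.
From the Nernst equation, log Q = n(E° − E)/0.0592 = 6·(+0.84 − (+0.924))/0.0592 = −8.514.
For 2 In3+(aq) + 3 Mn(s) → 2 In(s) + 3 Mn2+(aq), the reaction quotient is Q = [Mn2+(aq)]^3 / [In3+(aq)]^2.
Substituting the known concentrations and solving, log [In3+(aq)] = 0.327 and [In3+(aq)] = 2.1 M.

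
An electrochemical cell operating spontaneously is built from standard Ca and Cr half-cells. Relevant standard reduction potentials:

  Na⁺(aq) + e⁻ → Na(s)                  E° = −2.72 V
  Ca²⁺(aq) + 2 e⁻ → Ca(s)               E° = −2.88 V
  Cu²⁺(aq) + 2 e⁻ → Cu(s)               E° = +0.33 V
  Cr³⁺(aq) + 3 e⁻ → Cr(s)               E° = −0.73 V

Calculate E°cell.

The Cr³⁺/Cr couple has the higher E°, so Cr ion is reduced (cathode) and Ca is oxidized (anode).
E°cell = E°(cathode) − E°(anode) = −0.73 − (−2.88) = +2.15 V.

+2.15 V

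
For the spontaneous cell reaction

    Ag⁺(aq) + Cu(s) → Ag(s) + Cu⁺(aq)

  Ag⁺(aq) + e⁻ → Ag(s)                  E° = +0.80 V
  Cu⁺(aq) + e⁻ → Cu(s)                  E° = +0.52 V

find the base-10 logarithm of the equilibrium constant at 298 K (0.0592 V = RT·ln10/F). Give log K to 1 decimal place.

log K = 4.7

The Ag⁺/Ag couple is reduced (cathode); E°cell = +0.80 − (+0.52) = +0.28 V with n = 1.
At equilibrium E = 0, so log K = nE°cell / 0.0592 = (1)(+0.28) / 0.0592 = 4.7.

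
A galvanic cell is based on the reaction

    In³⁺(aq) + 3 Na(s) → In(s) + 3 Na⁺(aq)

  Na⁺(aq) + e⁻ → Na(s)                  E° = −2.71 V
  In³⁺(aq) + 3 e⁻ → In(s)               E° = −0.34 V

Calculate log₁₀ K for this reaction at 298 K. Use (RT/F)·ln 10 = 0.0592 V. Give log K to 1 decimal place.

log K = 120.1

The In³⁺/In couple is reduced (cathode); E°cell = −0.34 − (−2.71) = +2.37 V with n = 3.
At equilibrium E = 0, so log K = nE°cell / 0.0592 = (3)(+2.37) / 0.0592 = 120.1.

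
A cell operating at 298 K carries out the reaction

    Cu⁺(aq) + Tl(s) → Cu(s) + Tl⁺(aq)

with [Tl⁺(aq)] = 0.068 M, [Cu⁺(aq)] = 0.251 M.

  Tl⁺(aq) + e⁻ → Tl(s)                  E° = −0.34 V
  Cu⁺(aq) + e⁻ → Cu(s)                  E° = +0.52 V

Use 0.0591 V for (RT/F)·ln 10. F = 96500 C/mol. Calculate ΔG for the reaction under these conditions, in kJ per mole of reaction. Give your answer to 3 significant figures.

E°cell = +0.52 − (−0.34) = +0.86 V; the balanced reaction transfers n = 1 electron.
Here Q = [Tl⁺(aq)] / [Cu⁺(aq)] = 0.271 (log Q = −0.567), giving E = +0.86 − (0.0591/1)·(−0.567) = +0.8935 V.
Finally ΔG = −nFE = −(1)(96500 C/mol)(+0.8935 V) = −86.2 kJ/mol.

−86.2 kJ/mol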